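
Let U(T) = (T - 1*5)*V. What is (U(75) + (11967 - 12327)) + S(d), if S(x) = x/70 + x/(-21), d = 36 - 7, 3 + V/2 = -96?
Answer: -426629/30 ≈ -14221.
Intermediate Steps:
V = -198 (V = -6 + 2*(-96) = -6 - 192 = -198)
d = 29
U(T) = 990 - 198*T (U(T) = (T - 1*5)*(-198) = (T - 5)*(-198) = (-5 + T)*(-198) = 990 - 198*T)
S(x) = -x/30 (S(x) = x*(1/70) + x*(-1/21) = x/70 - x/21 = -x/30)
(U(75) + (11967 - 12327)) + S(d) = ((990 - 198*75) + (11967 - 12327)) - 1/30*29 = ((990 - 14850) - 360) - 29/30 = (-13860 - 360) - 29/30 = -14220 - 29/30 = -426629/30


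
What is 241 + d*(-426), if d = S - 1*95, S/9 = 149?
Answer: -530555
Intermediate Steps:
S = 1341 (S = 9*149 = 1341)
d = 1246 (d = 1341 - 1*95 = 1341 - 95 = 1246)
241 + d*(-426) = 241 + 1246*(-426) = 241 - 530796 = -530555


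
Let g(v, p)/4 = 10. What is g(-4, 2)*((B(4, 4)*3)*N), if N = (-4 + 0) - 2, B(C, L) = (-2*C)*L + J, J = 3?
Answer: 20880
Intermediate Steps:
g(v, p) = 40 (g(v, p) = 4*10 = 40)
B(C, L) = 3 - 2*C*L (B(C, L) = (-2*C)*L + 3 = -2*C*L + 3 = 3 - 2*C*L)
N = -6 (N = -4 - 2 = -6)
g(-4, 2)*((B(4, 4)*3)*N) = 40*(((3 - 2*4*4)*3)*(-6)) = 40*(((3 - 32)*3)*(-6)) = 40*(-29*3*(-6)) = 40*(-87*(-6)) = 40*522 = 20880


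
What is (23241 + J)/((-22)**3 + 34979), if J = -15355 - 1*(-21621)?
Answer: 29507/24331 ≈ 1.2127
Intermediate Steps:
J = 6266 (J = -15355 + 21621 = 6266)
(23241 + J)/((-22)**3 + 34979) = (23241 + 6266)/((-22)**3 + 34979) = 29507/(-10648 + 34979) = 29507/24331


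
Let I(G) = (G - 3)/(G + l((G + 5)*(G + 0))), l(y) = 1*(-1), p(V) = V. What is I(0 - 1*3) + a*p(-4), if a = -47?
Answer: 379/2 ≈ 189.50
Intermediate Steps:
l(y) = -1
I(G) = (-3 + G)/(-1 + G) (I(G) = (G - 3)/(G - 1) = (-3 + G)/(-1 + G))
I(0 - 1*3) + a*p(-4) = (-3 + (0 - 1*3))/(-1 + (0 - 1*3)) - 47*(-4) = (-3 + (0 - 3))/(-1 + (0 - 3)) + 188 = (-3 - 3)/(-1 - 3) + 188 = -6/(-4) + 188 = -¼*(-6) + 188 = 3/2 + 188 = 379/2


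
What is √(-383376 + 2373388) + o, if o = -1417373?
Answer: -1417373 + 2*√497503 ≈ -1.4160e+6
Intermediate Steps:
√(-383376 + 2373388) + o = √(-383376 + 2373388) - 1417373 = √1990012 - 1417373 = 2*√497503 - 1417373 = -1417373 + 2*√497503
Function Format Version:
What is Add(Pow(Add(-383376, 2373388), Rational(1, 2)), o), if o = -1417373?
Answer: Add(-1417373, Mul(2, Pow(497503, Rational(1, 2)))) ≈ -1.4160e+6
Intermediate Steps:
Add(Pow(Add(-383376, 2373388), Rational(1, 2)), o) = Add(Pow(Add(-383376, 2373388), Rational(1, 2)), -1417373) = Add(Pow(1990012, Rational(1, 2)), -1417373) = Add(Mul(2, Pow(497503, Rational(1, 2))), -1417373) = Add(-1417373, Mul(2, Pow(497503, Rational(1, 2))))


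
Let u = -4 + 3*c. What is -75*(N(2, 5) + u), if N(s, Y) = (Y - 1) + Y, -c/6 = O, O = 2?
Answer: 2325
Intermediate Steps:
c = -12 (c = -6*2 = -12)
N(s, Y) = -1 + 2*Y (N(s, Y) = (-1 + Y) + Y = -1 + 2*Y)
u = -40 (u = -4 + 3*(-12) = -4 - 36 = -40)
-75*(N(2, 5) + u) = -75*((-1 + 2*5) - 40) = -75*((-1 + 10) - 40) = -75*(9 - 40) = -75*(-31) = 2325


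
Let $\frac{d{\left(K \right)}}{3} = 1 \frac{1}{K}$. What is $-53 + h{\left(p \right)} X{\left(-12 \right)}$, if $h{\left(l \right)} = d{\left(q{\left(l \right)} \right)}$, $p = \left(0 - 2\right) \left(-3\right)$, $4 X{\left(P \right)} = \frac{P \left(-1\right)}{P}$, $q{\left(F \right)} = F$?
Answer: $- \frac{425}{8} \approx -53.125$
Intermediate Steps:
$X{\left(P \right)} = - \frac{1}{4}$ ($X{\left(P \right)} = \frac{P \left(-1\right) \frac{1}{P}}{4} = \frac{- P \frac{1}{P}}{4} = \frac{1}{4} \left(-1\right) = - \frac{1}{4}$)
$d{\left(K \right)} = \frac{3}{K}$ ($d{\left(K \right)} = 3 \cdot 1 \frac{1}{K} = \frac{3}{K}$)
$p = 6$ ($p = \left(-2\right) \left(-3\right) = 6$)
$h{\left(l \right)} = \frac{3}{l}$
$-53 + h{\left(p \right)} X{\left(-12 \right)} = -53 + \frac{3}{6} \left(- \frac{1}{4}\right) = -53 + 3 \cdot \frac{1}{6} \left(- \frac{1}{4}\right) = -53 + \frac{1}{2} \left(- \frac{1}{4}\right) = -53 - \frac{1}{8} = - \frac{425}{8}$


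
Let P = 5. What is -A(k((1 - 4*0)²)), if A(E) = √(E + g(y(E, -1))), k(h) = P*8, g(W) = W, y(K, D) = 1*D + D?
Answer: -√38 ≈ -6.1644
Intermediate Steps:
y(K, D) = 2*D (y(K, D) = D + D = 2*D)
k(h) = 40 (k(h) = 5*8 = 40)
A(E) = √(-2 + E) (A(E) = √(E + 2*(-1)) = √(E - 2) = √(-2 + E))
-A(k((1 - 4*0)²)) = -√(-2 + 40) = -√38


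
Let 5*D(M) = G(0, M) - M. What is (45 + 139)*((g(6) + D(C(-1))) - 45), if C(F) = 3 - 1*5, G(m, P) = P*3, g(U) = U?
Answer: -36616/5 ≈ -7323.2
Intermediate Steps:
G(m, P) = 3*P
C(F) = -2 (C(F) = 3 - 5 = -2)
D(M) = 2*M/5 (D(M) = (3*M - M)/5 = (2*M)/5 = 2*M/5)
(45 + 139)*((g(6) + D(C(-1))) - 45) = (45 + 139)*((6 + (2/5)*(-2)) - 45) = 184*((6 - 4/5) - 45) = 184*(26/5 - 45) = 184*(-199/5) = -36616/5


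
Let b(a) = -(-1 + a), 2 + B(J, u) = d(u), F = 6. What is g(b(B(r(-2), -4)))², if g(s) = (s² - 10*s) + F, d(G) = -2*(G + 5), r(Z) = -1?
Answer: 361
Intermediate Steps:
d(G) = -10 - 2*G (d(G) = -2*(5 + G) = -10 - 2*G)
B(J, u) = -12 - 2*u (B(J, u) = -2 + (-10 - 2*u) = -12 - 2*u)
b(a) = 1 - a
g(s) = 6 + s² - 10*s (g(s) = (s² - 10*s) + 6 = 6 + s² - 10*s)
g(b(B(r(-2), -4)))² = (6 + (1 - (-12 - 2*(-4)))² - 10*(1 - (-12 - 2*(-4))))² = (6 + (1 - (-12 + 8))² - 10*(1 - (-12 + 8)))² = (6 + (1 - 1*(-4))² - 10*(1 - 1*(-4)))² = (6 + (1 + 4)² - 10*(1 + 4))² = (6 + 5² - 10*5)² = (6 + 25 - 50)² = (-19)² = 361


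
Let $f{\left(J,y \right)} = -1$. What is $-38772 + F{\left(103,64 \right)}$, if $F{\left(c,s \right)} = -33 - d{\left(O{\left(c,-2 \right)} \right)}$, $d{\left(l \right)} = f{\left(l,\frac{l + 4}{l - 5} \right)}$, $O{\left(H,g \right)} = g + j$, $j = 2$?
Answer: $-38804$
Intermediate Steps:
$O{\left(H,g \right)} = 2 + g$ ($O{\left(H,g \right)} = g + 2 = 2 + g$)
$d{\left(l \right)} = -1$
$F{\left(c,s \right)} = -32$ ($F{\left(c,s \right)} = -33 - -1 = -33 + 1 = -32$)
$-38772 + F{\left(103,64 \right)} = -38772 - 32 = -38804$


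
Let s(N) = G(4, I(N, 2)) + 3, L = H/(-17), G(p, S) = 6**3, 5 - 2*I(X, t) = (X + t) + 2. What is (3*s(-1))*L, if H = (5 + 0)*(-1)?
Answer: 3285/17 ≈ 193.24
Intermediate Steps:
I(X, t) = 3/2 - X/2 - t/2 (I(X, t) = 5/2 - ((X + t) + 2)/2 = 5/2 - (2 + X + t)/2 = 5/2 + (-1 - X/2 - t/2) = 3/2 - X/2 - t/2)
G(p, S) = 216
H = -5 (H = 5*(-1) = -5)
L = 5/17 (L = -5/(-17) = -5*(-1/17) = 5/17 ≈ 0.29412)
s(N) = 219 (s(N) = 216 + 3 = 219)
(3*s(-1))*L = (3*219)*(5/17) = 657*(5/17) = 3285/17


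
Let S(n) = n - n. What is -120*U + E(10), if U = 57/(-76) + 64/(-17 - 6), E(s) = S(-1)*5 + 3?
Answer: 9819/23 ≈ 426.91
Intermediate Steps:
S(n) = 0
E(s) = 3 (E(s) = 0*5 + 3 = 0 + 3 = 3)
U = -325/92 (U = 57*(-1/76) + 64/(-23) = -3/4 + 64*(-1/23) = -3/4 - 64/23 = -325/92 ≈ -3.5326)
-120*U + E(10) = -120*(-325/92) + 3 = 9750/23 + 3 = 9819/23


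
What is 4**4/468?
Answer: 64/117 ≈ 0.54701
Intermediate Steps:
4**4/468 = 256*(1/468) = 64/117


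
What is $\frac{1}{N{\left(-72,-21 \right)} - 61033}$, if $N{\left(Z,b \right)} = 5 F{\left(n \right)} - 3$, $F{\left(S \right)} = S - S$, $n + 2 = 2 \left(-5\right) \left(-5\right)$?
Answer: $- \frac{1}{61036} \approx -1.6384 \cdot 10^{-5}$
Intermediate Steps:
$n = 48$ ($n = -2 + 2 \left(-5\right) \left(-5\right) = -2 - -50 = -2 + 50 = 48$)
$F{\left(S \right)} = 0$
$N{\left(Z,b \right)} = -3$ ($N{\left(Z,b \right)} = 5 \cdot 0 - 3 = 0 - 3 = -3$)
$\frac{1}{N{\left(-72,-21 \right)} - 61033} = \frac{1}{-3 - 61033} = \frac{1}{-61036} = - \frac{1}{61036}$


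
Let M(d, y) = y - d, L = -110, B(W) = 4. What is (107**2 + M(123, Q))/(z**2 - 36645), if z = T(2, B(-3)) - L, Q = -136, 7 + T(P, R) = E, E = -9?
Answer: -11190/27809 ≈ -0.40239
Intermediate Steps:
T(P, R) = -16 (T(P, R) = -7 - 9 = -16)
z = 94 (z = -16 - 1*(-110) = -16 + 110 = 94)
(107**2 + M(123, Q))/(z**2 - 36645) = (107**2 + (-136 - 1*123))/(94**2 - 36645) = (11449 + (-136 - 123))/(8836 - 36645) = (11449 - 259)/(-27809) = 11190*(-1/27809) = -11190/27809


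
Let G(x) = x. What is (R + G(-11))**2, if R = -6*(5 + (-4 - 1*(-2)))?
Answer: 841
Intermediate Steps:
R = -18 (R = -6*(5 + (-4 + 2)) = -6*(5 - 2) = -6*3 = -18)
(R + G(-11))**2 = (-18 - 11)**2 = (-29)**2 = 841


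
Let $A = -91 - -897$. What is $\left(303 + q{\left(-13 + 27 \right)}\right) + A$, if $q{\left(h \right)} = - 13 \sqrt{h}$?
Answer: $1109 - 13 \sqrt{14} \approx 1060.4$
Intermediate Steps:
$A = 806$ ($A = -91 + 897 = 806$)
$\left(303 + q{\left(-13 + 27 \right)}\right) + A = \left(303 - 13 \sqrt{-13 + 27}\right) + 806 = \left(303 - 13 \sqrt{14}\right) + 806 = 1109 - 13 \sqrt{14}$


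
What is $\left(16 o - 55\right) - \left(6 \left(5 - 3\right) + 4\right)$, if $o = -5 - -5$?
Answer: $-71$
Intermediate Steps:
$o = 0$ ($o = -5 + 5 = 0$)
$\left(16 o - 55\right) - \left(6 \left(5 - 3\right) + 4\right) = \left(16 \cdot 0 - 55\right) - \left(6 \left(5 - 3\right) + 4\right) = \left(0 - 55\right) - \left(6 \cdot 2 + 4\right) = -55 - \left(12 + 4\right) = -55 - 16 = -71$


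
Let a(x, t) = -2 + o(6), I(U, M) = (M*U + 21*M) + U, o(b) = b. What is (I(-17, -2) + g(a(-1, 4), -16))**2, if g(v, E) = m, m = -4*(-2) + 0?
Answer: 289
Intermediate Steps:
I(U, M) = U + 21*M + M*U (I(U, M) = (21*M + M*U) + U = U + 21*M + M*U)
a(x, t) = 4 (a(x, t) = -2 + 6 = 4)
m = 8 (m = 8 + 0 = 8)
g(v, E) = 8
(I(-17, -2) + g(a(-1, 4), -16))**2 = ((-17 + 21*(-2) - 2*(-17)) + 8)**2 = ((-17 - 42 + 34) + 8)**2 = (-25 + 8)**2 = (-17)**2 = 289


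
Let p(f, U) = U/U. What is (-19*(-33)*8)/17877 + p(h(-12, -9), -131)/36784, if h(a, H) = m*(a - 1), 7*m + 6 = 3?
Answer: 61508807/219195856 ≈ 0.28061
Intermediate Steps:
m = -3/7 (m = -6/7 + (⅐)*3 = -6/7 + 3/7 = -3/7 ≈ -0.42857)
h(a, H) = 3/7 - 3*a/7 (h(a, H) = -3*(a - 1)/7 = -3*(-1 + a)/7 = 3/7 - 3*a/7)
p(f, U) = 1
(-19*(-33)*8)/17877 + p(h(-12, -9), -131)/36784 = (-19*(-33)*8)/17877 + 1/36784 = (627*8)*(1/17877) + 1*(1/36784) = 5016*(1/17877) + 1/36784 = 1672/5959 + 1/36784 = 61508807/219195856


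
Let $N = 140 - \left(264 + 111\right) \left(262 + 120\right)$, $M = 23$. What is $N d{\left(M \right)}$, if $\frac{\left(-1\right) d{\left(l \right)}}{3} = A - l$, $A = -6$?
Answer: $-12450570$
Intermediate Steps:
$N = -143110$ ($N = 140 - 375 \cdot 382 = 140 - 143250 = -143110$)
$d{\left(l \right)} = 18 + 3 l$ ($d{\left(l \right)} = - 3 \left(-6 - l\right) = 18 + 3 l$)
$N d{\left(M \right)} = - 143110 \left(18 + 3 \cdot 23\right) = - 143110 \left(18 + 69\right) = \left(-143110\right) 87 = -12450570$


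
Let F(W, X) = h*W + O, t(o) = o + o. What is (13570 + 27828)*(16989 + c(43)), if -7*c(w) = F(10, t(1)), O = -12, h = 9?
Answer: 702849330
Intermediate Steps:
t(o) = 2*o
F(W, X) = -12 + 9*W (F(W, X) = 9*W - 12 = -12 + 9*W)
c(w) = -78/7 (c(w) = -(-12 + 9*10)/7 = -(-12 + 90)/7 = -⅐*78 = -78/7)
(13570 + 27828)*(16989 + c(43)) = (13570 + 27828)*(16989 - 78/7) = 41398*(118845/7) = 702849330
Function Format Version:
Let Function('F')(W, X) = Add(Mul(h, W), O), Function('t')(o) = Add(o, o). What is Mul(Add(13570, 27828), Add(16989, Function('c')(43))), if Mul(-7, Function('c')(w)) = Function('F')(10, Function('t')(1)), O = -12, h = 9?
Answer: 702849330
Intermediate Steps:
Function('t')(o) = Mul(2, o)
Function('F')(W, X) = Add(-12, Mul(9, W)) (Function('F')(W, X) = Add(Mul(9, W), -12) = Add(-12, Mul(9, W)))
Function('c')(w) = Rational(-78, 7) (Function('c')(w) = Mul(Rational(-1, 7), Add(-12, Mul(9, 10))) = Mul(Rational(-1, 7), Add(-12, 90)) = Mul(Rational(-1, 7), 78) = Rational(-78, 7))
Mul(Add(13570, 27828), Add(16989, Function('c')(43))) = Mul(Add(13570, 27828), Add(16989, Rational(-78, 7))) = Mul(41398, Rational(118845, 7)) = 702849330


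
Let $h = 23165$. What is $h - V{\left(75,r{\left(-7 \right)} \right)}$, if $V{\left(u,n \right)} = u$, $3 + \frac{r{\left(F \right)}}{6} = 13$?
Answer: $23090$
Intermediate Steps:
$r{\left(F \right)} = 60$ ($r{\left(F \right)} = -18 + 6 \cdot 13 = -18 + 78 = 60$)
$h - V{\left(75,r{\left(-7 \right)} \right)} = 23165 - 75 = 23090$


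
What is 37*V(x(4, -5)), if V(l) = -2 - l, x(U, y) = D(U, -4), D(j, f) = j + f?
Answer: -74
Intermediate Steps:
D(j, f) = f + j
x(U, y) = -4 + U
37*V(x(4, -5)) = 37*(-2 - (-4 + 4)) = 37*(-2 - 1*0) = 37*(-2 + 0) = 37*(-2) = -74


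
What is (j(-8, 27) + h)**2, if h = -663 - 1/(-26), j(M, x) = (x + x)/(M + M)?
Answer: 4802351401/10816 ≈ 4.4400e+5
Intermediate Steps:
j(M, x) = x/M (j(M, x) = (2*x)/((2*M)) = (2*x)*(1/(2*M)) = x/M)
h = -17237/26 (h = -663 - 1*(-1/26) = -663 + 1/26 = -17237/26 ≈ -662.96)
(j(-8, 27) + h)**2 = (27/(-8) - 17237/26)**2 = (27*(-1/8) - 17237/26)**2 = (-27/8 - 17237/26)**2 = (-69299/104)**2 = 4802351401/10816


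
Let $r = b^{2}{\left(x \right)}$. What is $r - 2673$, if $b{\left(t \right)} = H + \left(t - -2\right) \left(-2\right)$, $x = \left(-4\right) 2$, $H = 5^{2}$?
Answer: $-1304$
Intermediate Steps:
$H = 25$
$x = -8$
$b{\left(t \right)} = 21 - 2 t$ ($b{\left(t \right)} = 25 + \left(t - -2\right) \left(-2\right) = 25 + \left(t + 2\right) \left(-2\right) = 25 + \left(2 + t\right) \left(-2\right) = 25 - \left(4 + 2 t\right) = 21 - 2 t$)
$r = 1369$ ($r = \left(21 - -16\right)^{2} = \left(21 + 16\right)^{2} = 37^{2} = 1369$)
$r - 2673 = 1369 - 2673 = -1304$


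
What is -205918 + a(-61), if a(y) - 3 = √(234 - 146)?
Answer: -205915 + 2*√22 ≈ -2.0591e+5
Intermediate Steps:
a(y) = 3 + 2*√22 (a(y) = 3 + √(234 - 146) = 3 + √88 = 3 + 2*√22)
-205918 + a(-61) = -205918 + (3 + 2*√22) = -205915 + 2*√22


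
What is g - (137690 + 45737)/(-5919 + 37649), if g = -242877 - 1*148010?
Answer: -12403027937/31730 ≈ -3.9089e+5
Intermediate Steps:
g = -390887 (g = -242877 - 148010 = -390887)
g - (137690 + 45737)/(-5919 + 37649) = -390887 - (137690 + 45737)/(-5919 + 37649) = -390887 - 183427/31730 = -12403027937/31730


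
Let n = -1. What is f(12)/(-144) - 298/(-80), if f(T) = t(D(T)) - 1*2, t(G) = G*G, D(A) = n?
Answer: 2687/720 ≈ 3.7319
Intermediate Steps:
D(A) = -1
t(G) = G**2
f(T) = -1 (f(T) = (-1)**2 - 1*2 = 1 - 2 = -1)
f(12)/(-144) - 298/(-80) = -1/(-144) - 298/(-80) = -1*(-1/144) - 298*(-1/80) = 1/144 + 149/40 = 2687/720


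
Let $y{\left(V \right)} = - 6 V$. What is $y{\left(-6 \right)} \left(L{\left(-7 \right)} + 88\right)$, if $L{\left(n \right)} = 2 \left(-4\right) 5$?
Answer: $1728$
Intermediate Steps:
$L{\left(n \right)} = -40$ ($L{\left(n \right)} = \left(-8\right) 5 = -40$)
$y{\left(-6 \right)} \left(L{\left(-7 \right)} + 88\right) = \left(-6\right) \left(-6\right) \left(-40 + 88\right) = 36 \cdot 48 = 1728$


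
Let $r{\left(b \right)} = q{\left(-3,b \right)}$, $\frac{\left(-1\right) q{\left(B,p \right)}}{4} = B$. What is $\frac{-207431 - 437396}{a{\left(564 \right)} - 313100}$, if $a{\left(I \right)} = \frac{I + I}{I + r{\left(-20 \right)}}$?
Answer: $\frac{15475848}{7514353} \approx 2.0595$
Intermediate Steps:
$q{\left(B,p \right)} = - 4 B$
$r{\left(b \right)} = 12$ ($r{\left(b \right)} = \left(-4\right) \left(-3\right) = 12$)
$a{\left(I \right)} = \frac{2 I}{12 + I}$ ($a{\left(I \right)} = \frac{I + I}{I + 12} = \frac{2 I}{12 + I}$)
$\frac{-207431 - 437396}{a{\left(564 \right)} - 313100} = \frac{-207431 - 437396}{2 \cdot 564 \frac{1}{12 + 564} - 313100} = - \frac{644827}{2 \cdot 564 \cdot \frac{1}{576} - 313100} = - \frac{644827}{\frac{47}{24} - 313100} = - \frac{644827}{- \frac{7514353}{24}} = \left(-644827\right) \left(- \frac{24}{7514353}\right) = \frac{15475848}{7514353}$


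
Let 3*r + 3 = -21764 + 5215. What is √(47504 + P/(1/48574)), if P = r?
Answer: 32*I*√2355042/3 ≈ 16369.0*I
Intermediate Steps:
r = -16552/3 (r = -1 + (-21764 + 5215)/3 = -1 + (⅓)*(-16549) = -1 - 16549/3 = -16552/3 ≈ -5517.3)
P = -16552/3 ≈ -5517.3
√(47504 + P/(1/48574)) = √(47504 - 16552/(3*(1/48574))) = √(47504 - 16552/(3*1/48574)) = √(47504 - 16552/3*48574) = √(47504 - 803996848/3) = √(-803854336/3) = 32*I*√2355042/3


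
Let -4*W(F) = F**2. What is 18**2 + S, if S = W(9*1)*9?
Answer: 567/4 ≈ 141.75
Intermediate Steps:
W(F) = -F**2/4
S = -729/4 (S = -(9*1)**2/4*9 = -1/4*9**2*9 = -1/4*81*9 = -81/4*9 = -729/4 ≈ -182.25)
18**2 + S = 18**2 - 729/4 = 324 - 729/4 = 567/4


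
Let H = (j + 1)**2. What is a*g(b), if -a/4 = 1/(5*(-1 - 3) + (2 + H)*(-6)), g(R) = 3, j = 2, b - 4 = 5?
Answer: 6/43 ≈ 0.13953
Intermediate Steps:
b = 9 (b = 4 + 5 = 9)
H = 9 (H = (2 + 1)**2 = 3**2 = 9)
a = 2/43 (a = -4/(5*(-1 - 3) + (2 + 9)*(-6)) = -4/(5*(-4) + 11*(-6)) = -4/(-20 - 66) = -4/(-86) = -4*(-1/86) = 2/43 ≈ 0.046512)
a*g(b) = (2/43)*3 = 6/43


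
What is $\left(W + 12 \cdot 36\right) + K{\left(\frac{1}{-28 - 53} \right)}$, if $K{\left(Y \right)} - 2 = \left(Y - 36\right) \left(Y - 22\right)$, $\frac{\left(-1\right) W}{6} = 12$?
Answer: $\frac{7576093}{6561} \approx 1154.7$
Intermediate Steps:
$W = -72$ ($W = \left(-6\right) 12 = -72$)
$K{\left(Y \right)} = 2 + \left(-36 + Y\right) \left(-22 + Y\right)$ ($K{\left(Y \right)} = 2 + \left(Y - 36\right) \left(Y - 22\right) = 2 + \left(-36 + Y\right) \left(-22 + Y\right)$)
$\left(W + 12 \cdot 36\right) + K{\left(\frac{1}{-28 - 53} \right)} = \left(-72 + 12 \cdot 36\right) + \left(794 + \left(\frac{1}{-28 - 53}\right)^{2} - \frac{58}{-28 - 53}\right) = \left(-72 + 432\right) + \left(794 + \left(\frac{1}{-81}\right)^{2} - \frac{58}{-81}\right) = 360 + \left(794 + \left(- \frac{1}{81}\right)^{2} - - \frac{58}{81}\right) = 360 + \left(794 + \frac{1}{6561} + \frac{58}{81}\right) = 360 + \frac{5214133}{6561} = \frac{7576093}{6561}$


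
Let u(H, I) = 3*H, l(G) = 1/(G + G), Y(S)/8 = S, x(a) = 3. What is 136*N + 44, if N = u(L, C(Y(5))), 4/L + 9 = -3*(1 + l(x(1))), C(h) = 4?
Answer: -2164/25 ≈ -86.560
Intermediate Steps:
Y(S) = 8*S
l(G) = 1/(2*G)
L = -8/25 (L = 4/(-9 - 3*(1 + (½)/3)) = 4/(-9 - 3*(1 + (½)*(⅓))) = 4/(-9 - 3*(1 + ⅙)) = 4/(-9 - 3*7/6) = 4/(-9 - 7/2) = 4/(-25/2) = 4*(-2/25) = -8/25 ≈ -0.32000)
N = -24/25 (N = 3*(-8/25) = -24/25 ≈ -0.96000)
136*N + 44 = 136*(-24/25) + 44 = -3264/25 + 44 = -2164/25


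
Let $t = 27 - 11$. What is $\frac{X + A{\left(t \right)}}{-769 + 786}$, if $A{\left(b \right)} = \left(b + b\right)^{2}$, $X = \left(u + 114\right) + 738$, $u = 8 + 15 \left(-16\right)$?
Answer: $\frac{1644}{17} \approx 96.706$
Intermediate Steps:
$u = -232$ ($u = 8 - 240 = -232$)
$t = 16$
$X = 620$ ($X = \left(-232 + 114\right) + 738 = -118 + 738 = 620$)
$A{\left(b \right)} = 4 b^{2}$ ($A{\left(b \right)} = \left(2 b\right)^{2} = 4 b^{2}$)
$\frac{X + A{\left(t \right)}}{-769 + 786} = \frac{620 + 4 \cdot 16^{2}}{-769 + 786} = \frac{620 + 4 \cdot 256}{17} = \left(620 + 1024\right) \frac{1}{17} = 1644 \cdot \frac{1}{17} = \frac{1644}{17}$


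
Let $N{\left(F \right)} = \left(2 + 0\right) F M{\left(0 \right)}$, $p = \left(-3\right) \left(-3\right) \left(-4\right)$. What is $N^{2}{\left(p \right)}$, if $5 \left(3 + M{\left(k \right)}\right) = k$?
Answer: $46656$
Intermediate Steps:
$p = -36$ ($p = 9 \left(-4\right) = -36$)
$M{\left(k \right)} = -3 + \frac{k}{5}$
$N{\left(F \right)} = - 6 F$ ($N{\left(F \right)} = \left(2 + 0\right) F \left(-3 + \frac{1}{5} \cdot 0\right) = 2 F \left(-3 + 0\right) = 2 F \left(-3\right) = - 6 F$)
$N^{2}{\left(p \right)} = \left(\left(-6\right) \left(-36\right)\right)^{2} = 216^{2} = 46656$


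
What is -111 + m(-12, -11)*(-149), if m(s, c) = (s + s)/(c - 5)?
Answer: -669/2 ≈ -334.50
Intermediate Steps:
m(s, c) = 2*s/(-5 + c) (m(s, c) = (2*s)/(-5 + c) = 2*s/(-5 + c))
-111 + m(-12, -11)*(-149) = -111 + (2*(-12)/(-5 - 11))*(-149) = -111 + (2*(-12)/(-16))*(-149) = -111 + (2*(-12)*(-1/16))*(-149) = -111 + (3/2)*(-149) = -111 - 447/2 = -669/2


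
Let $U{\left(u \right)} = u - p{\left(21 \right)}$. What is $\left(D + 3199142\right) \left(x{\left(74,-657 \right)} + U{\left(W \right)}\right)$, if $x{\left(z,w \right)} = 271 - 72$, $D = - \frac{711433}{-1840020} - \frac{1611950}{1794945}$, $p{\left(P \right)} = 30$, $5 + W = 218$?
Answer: $\frac{44846441773435584403}{36697052210} \approx 1.2221 \cdot 10^{9}$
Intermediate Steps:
$W = 213$ ($W = -5 + 218 = 213$)
$D = - \frac{37534158507}{73394104420}$ ($D = \left(-711433\right) \left(- \frac{1}{1840020}\right) - \frac{322390}{358989} = \frac{711433}{1840020} - \frac{322390}{358989} = - \frac{37534158507}{73394104420} \approx -0.51141$)
$U{\left(u \right)} = -30 + u$ ($U{\left(u \right)} = u - 30 = -30 + u$)
$x{\left(z,w \right)} = 199$ ($x{\left(z,w \right)} = 271 - 72 = 199$)
$\left(D + 3199142\right) \left(x{\left(74,-657 \right)} + U{\left(W \right)}\right) = \left(- \frac{37534158507}{73394104420} + 3199142\right) \left(199 + \left(-30 + 213\right)\right) = \frac{234798124468249133 \left(199 + 183\right)}{73394104420} = \frac{234798124468249133}{73394104420} \cdot 382 = \frac{44846441773435584403}{36697052210}$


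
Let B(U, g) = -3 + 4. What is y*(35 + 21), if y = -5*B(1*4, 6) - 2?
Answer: -392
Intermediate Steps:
B(U, g) = 1
y = -7 (y = -5*1 - 2 = -5 - 2 = -7)
y*(35 + 21) = -7*(35 + 21) = -7*56 = -392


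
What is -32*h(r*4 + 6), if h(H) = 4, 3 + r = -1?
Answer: -128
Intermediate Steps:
r = -4 (r = -3 - 1 = -4)
-32*h(r*4 + 6) = -32*4 = -128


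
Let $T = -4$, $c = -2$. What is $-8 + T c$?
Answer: $0$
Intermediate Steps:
$-8 + T c = -8 - -8 = -8 + 8 = 0$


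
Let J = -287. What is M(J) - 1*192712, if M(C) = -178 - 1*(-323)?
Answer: -192567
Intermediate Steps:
M(C) = 145 (M(C) = -178 + 323 = 145)
M(J) - 1*192712 = 145 - 1*192712 = 145 - 192712 = -192567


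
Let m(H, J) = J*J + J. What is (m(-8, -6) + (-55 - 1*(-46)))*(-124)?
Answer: -2604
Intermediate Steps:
m(H, J) = J + J² (m(H, J) = J² + J = J + J²)
(m(-8, -6) + (-55 - 1*(-46)))*(-124) = (-6*(1 - 6) + (-55 - 1*(-46)))*(-124) = (-6*(-5) + (-55 + 46))*(-124) = (30 - 9)*(-124) = 21*(-124) = -2604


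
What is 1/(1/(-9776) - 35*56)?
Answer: -9776/19160961 ≈ -0.00051020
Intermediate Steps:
1/(1/(-9776) - 35*56) = 1/(-1/9776 - 1960) = 1/(-19160961/9776) = -9776/19160961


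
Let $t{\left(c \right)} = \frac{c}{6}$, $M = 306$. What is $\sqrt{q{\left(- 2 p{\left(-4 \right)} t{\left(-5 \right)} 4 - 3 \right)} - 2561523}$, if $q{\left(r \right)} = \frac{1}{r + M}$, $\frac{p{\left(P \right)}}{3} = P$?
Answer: $\frac{2 i \sqrt{31845494261}}{223} \approx 1600.5 i$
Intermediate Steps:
$t{\left(c \right)} = \frac{c}{6}$ ($t{\left(c \right)} = c \frac{1}{6} = \frac{c}{6}$)
$p{\left(P \right)} = 3 P$
$q{\left(r \right)} = \frac{1}{306 + r}$ ($q{\left(r \right)} = \frac{1}{r + 306} = \frac{1}{306 + r}$)
$\sqrt{q{\left(- 2 p{\left(-4 \right)} t{\left(-5 \right)} 4 - 3 \right)} - 2561523} = \sqrt{\frac{1}{306 - \left(3 + 2 \cdot 3 \left(-4\right) \frac{1}{6} \left(-5\right) 4\right)} - 2561523} = \sqrt{\frac{1}{306 - \left(3 + 2 \left(-12\right) \left(- \frac{5}{6}\right) 4\right)} - 2561523} = \sqrt{\frac{1}{306 - \left(3 + 2 \cdot 10 \cdot 4\right)} - 2561523} = \sqrt{\frac{1}{306 - 83} - 2561523} = \sqrt{\frac{1}{223} - 2561523} = \sqrt{- \frac{571219628}{223}} = \frac{2 i \sqrt{31845494261}}{223}$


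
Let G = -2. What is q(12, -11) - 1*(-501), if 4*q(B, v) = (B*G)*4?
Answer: 477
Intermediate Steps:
q(B, v) = -2*B (q(B, v) = ((B*(-2))*4)/4 = (-2*B*4)/4 = (-8*B)/4 = -2*B)
q(12, -11) - 1*(-501) = -2*12 - 1*(-501) = -24 + 501 = 477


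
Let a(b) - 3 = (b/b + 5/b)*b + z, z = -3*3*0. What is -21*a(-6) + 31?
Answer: -11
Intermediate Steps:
z = 0 (z = -9*0 = 0)
a(b) = 3 + b*(1 + 5/b) (a(b) = 3 + ((b/b + 5/b)*b + 0) = 3 + ((1 + 5/b)*b + 0) = 3 + (b*(1 + 5/b) + 0) = 3 + b*(1 + 5/b))
-21*a(-6) + 31 = -21*(8 - 6) + 31 = -21*2 + 31 = -42 + 31 = -11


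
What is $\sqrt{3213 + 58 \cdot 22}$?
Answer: $67$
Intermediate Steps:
$\sqrt{3213 + 58 \cdot 22} = \sqrt{3213 + 1276} = \sqrt{4489} = 67$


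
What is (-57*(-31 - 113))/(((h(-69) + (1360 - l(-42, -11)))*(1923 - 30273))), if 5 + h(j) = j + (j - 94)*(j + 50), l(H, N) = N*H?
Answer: -152/2058525 ≈ -7.3839e-5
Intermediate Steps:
l(H, N) = H*N
h(j) = -5 + j + (-94 + j)*(50 + j) (h(j) = -5 + (j + (j - 94)*(j + 50)) = -5 + (j + (-94 + j)*(50 + j)) = -5 + j + (-94 + j)*(50 + j))
(-57*(-31 - 113))/(((h(-69) + (1360 - l(-42, -11)))*(1923 - 30273))) = (-57*(-31 - 113))/((((-4705 + (-69)**2 - 43*(-69)) + (1360 - (-42)*(-11)))*(1923 - 30273))) = (-57*(-144))/((((-4705 + 4761 + 2967) + (1360 - 1*462))*(-28350))) = 8208/(((3023 + (1360 - 462))*(-28350))) = 8208/(((3023 + 898)*(-28350))) = 8208/((3921*(-28350))) = 8208/(-111160350) = 8208*(-1/111160350) = -152/2058525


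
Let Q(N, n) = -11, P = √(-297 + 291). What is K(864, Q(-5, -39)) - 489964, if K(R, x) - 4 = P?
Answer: -489960 + I*√6 ≈ -4.8996e+5 + 2.4495*I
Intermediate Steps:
P = I*√6 (P = √(-6) = I*√6 ≈ 2.4495*I)
K(R, x) = 4 + I*√6
K(864, Q(-5, -39)) - 489964 = (4 + I*√6) - 489964 = -489960 + I*√6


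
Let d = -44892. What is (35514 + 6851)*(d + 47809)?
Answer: 123578705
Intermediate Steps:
(35514 + 6851)*(d + 47809) = (35514 + 6851)*(-44892 + 47809) = 42365*2917 = 123578705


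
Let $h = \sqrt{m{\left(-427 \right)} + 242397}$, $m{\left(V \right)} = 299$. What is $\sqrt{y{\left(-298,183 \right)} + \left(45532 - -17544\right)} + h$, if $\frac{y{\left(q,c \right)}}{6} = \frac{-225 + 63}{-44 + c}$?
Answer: $2 \sqrt{60674} + \frac{8 \sqrt{19039942}}{139} \approx 743.78$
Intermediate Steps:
$y{\left(q,c \right)} = - \frac{972}{-44 + c}$ ($y{\left(q,c \right)} = 6 \frac{-225 + 63}{-44 + c} = 6 \left(- \frac{162}{-44 + c}\right) = - \frac{972}{-44 + c}$)
$h = 2 \sqrt{60674}$ ($h = \sqrt{299 + 242397} = \sqrt{242696} = 2 \sqrt{60674} \approx 492.64$)
$\sqrt{y{\left(-298,183 \right)} + \left(45532 - -17544\right)} + h = \sqrt{- \frac{972}{-44 + 183} + \left(45532 - -17544\right)} + 2 \sqrt{60674} = \sqrt{- \frac{972}{139} + \left(45532 + 17544\right)} + 2 \sqrt{60674} = \sqrt{\left(-972\right) \frac{1}{139} + 63076} + 2 \sqrt{60674} = \sqrt{- \frac{972}{139} + 63076} + 2 \sqrt{60674} = \sqrt{\frac{8766592}{139}} + 2 \sqrt{60674} = \frac{8 \sqrt{19039942}}{139} + 2 \sqrt{60674} = 2 \sqrt{60674} + \frac{8 \sqrt{19039942}}{139}$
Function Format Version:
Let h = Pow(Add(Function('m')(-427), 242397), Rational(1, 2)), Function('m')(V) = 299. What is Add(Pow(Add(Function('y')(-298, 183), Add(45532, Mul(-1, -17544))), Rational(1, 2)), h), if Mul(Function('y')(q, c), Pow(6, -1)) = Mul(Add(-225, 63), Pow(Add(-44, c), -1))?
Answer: Add(Mul(2, Pow(60674, Rational(1, 2))), Mul(Rational(8, 139), Pow(19039942, Rational(1, 2)))) ≈ 743.78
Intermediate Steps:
Function('y')(q, c) = Mul(-972, Pow(Add(-44, c), -1)) (Function('y')(q, c) = Mul(6, Mul(Add(-225, 63), Pow(Add(-44, c), -1))) = Mul(6, Mul(-162, Pow(Add(-44, c), -1))) = Mul(-972, Pow(Add(-44, c), -1)))
h = Mul(2, Pow(60674, Rational(1, 2))) (h = Pow(Add(299, 242397), Rational(1, 2)) = Pow(242696, Rational(1, 2)) = Mul(2, Pow(60674, Rational(1, 2))) ≈ 492.64)
Add(Pow(Add(Function('y')(-298, 183), Add(45532, Mul(-1, -17544))), Rational(1, 2)), h) = Add(Pow(Add(Mul(-972, Pow(Add(-44, 183), -1)), Add(45532, Mul(-1, -17544))), Rational(1, 2)), Mul(2, Pow(60674, Rational(1, 2)))) = Add(Pow(Add(Mul(-972, Pow(139, -1)), Add(45532, 17544)), Rational(1, 2)), Mul(2, Pow(60674, Rational(1, 2)))) = Add(Pow(Add(Mul(-972, Rational(1, 139)), 63076), Rational(1, 2)), Mul(2, Pow(60674, Rational(1, 2)))) = Add(Pow(Add(Rational(-972, 139), 63076), Rational(1, 2)), Mul(2, Pow(60674, Rational(1, 2)))) = Add(Pow(Rational(8766592, 139), Rational(1, 2)), Mul(2, Pow(60674, Rational(1, 2)))) = Add(Mul(Rational(8, 139), Pow(19039942, Rational(1, 2))), Mul(2, Pow(60674, Rational(1, 2)))) = Add(Mul(2, Pow(60674, Rational(1, 2))), Mul(Rational(8, 139), Pow(19039942, Rational(1, 2))))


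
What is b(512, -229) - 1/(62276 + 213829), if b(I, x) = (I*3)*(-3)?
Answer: -1272291841/276105 ≈ -4608.0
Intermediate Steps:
b(I, x) = -9*I (b(I, x) = (3*I)*(-3) = -9*I)
b(512, -229) - 1/(62276 + 213829) = -9*512 - 1/(62276 + 213829) = -4608 - 1/276105 = -1272291841/276105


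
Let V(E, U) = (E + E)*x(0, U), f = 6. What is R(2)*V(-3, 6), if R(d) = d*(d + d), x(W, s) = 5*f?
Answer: -1440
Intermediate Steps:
x(W, s) = 30 (x(W, s) = 5*6 = 30)
V(E, U) = 60*E (V(E, U) = (E + E)*30 = (2*E)*30 = 60*E)
R(d) = 2*d² (R(d) = d*(2*d) = 2*d²)
R(2)*V(-3, 6) = (2*2²)*(60*(-3)) = (2*4)*(-180) = 8*(-180) = -1440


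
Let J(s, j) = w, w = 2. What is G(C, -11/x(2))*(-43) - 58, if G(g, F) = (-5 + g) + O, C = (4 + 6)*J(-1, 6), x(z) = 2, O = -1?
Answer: -660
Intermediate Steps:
J(s, j) = 2
C = 20 (C = (4 + 6)*2 = 10*2 = 20)
G(g, F) = -6 + g (G(g, F) = (-5 + g) - 1 = -6 + g)
G(C, -11/x(2))*(-43) - 58 = (-6 + 20)*(-43) - 58 = 14*(-43) - 58 = -602 - 58 = -660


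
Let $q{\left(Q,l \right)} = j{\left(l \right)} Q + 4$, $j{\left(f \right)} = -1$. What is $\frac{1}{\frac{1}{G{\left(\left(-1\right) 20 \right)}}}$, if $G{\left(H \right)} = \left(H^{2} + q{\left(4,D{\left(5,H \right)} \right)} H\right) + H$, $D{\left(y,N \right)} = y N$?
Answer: $380$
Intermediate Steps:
$D{\left(y,N \right)} = N y$
$q{\left(Q,l \right)} = 4 - Q$ ($q{\left(Q,l \right)} = - Q + 4 = 4 - Q$)
$G{\left(H \right)} = H + H^{2}$ ($G{\left(H \right)} = \left(H^{2} + \left(4 - 4\right) H\right) + H = \left(H^{2} + 0 H\right) + H = \left(H^{2} + 0\right) + H = H^{2} + H = H + H^{2}$)
$\frac{1}{\frac{1}{G{\left(\left(-1\right) 20 \right)}}} = \frac{1}{\frac{1}{\left(-1\right) 20 \left(1 - 20\right)}} = \frac{1}{\frac{1}{\left(-20\right) \left(1 - 20\right)}} = \frac{1}{\frac{1}{\left(-20\right) \left(-19\right)}} = \frac{1}{\frac{1}{380}} = 380$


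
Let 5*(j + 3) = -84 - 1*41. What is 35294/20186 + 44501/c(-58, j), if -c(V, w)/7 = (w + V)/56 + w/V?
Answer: 52116324973/8629515 ≈ 6039.3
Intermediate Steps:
j = -28 (j = -3 + (-84 - 1*41)/5 = -3 + (-84 - 41)/5 = -3 + (1/5)*(-125) = -3 - 25 = -28)
c(V, w) = -V/8 - w/8 - 7*w/V (c(V, w) = -7*((w + V)/56 + w/V) = -7*((V + w)*(1/56) + w/V) = -7*((V/56 + w/56) + w/V) = -7*(V/56 + w/56 + w/V) = -V/8 - w/8 - 7*w/V)
35294/20186 + 44501/c(-58, j) = 35294/20186 + 44501/(((1/8)*(-56*(-28) - 1*(-58)*(-58 - 28))/(-58))) = 35294*(1/20186) + 44501/(((1/8)*(-1/58)*(1568 - 1*(-58)*(-86)))) = 17647/10093 + 44501/(((1/8)*(-1/58)*(1568 - 4988))) = 17647/10093 + 44501/(((1/8)*(-1/58)*(-3420))) = 17647/10093 + 44501/(855/116) = 17647/10093 + 44501*(116/855) = 17647/10093 + 5162116/855 = 52116324973/8629515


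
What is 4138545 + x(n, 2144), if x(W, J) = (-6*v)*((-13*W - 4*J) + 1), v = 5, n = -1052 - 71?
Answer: 3957825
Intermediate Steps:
n = -1123
x(W, J) = -30 + 120*J + 390*W (x(W, J) = (-6*5)*((-13*W - 4*J) + 1) = -30*(1 - 13*W - 4*J) = -30 + 120*J + 390*W)
4138545 + x(n, 2144) = 4138545 + (-30 + 120*2144 + 390*(-1123)) = 4138545 + (-30 + 257280 - 437970) = 4138545 - 180720 = 3957825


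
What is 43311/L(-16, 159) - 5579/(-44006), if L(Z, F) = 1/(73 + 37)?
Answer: 209653830839/44006 ≈ 4.7642e+6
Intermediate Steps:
L(Z, F) = 1/110
43311/L(-16, 159) - 5579/(-44006) = 43311/(1/110) - 5579/(-44006) = 43311*110 - 5579*(-1/44006) = 4764210 + 5579/44006 = 209653830839/44006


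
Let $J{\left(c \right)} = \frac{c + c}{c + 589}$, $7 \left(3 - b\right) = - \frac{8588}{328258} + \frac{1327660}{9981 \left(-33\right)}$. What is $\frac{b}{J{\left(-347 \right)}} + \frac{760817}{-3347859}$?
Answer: $- \frac{19655440084781376754}{13321528326824662539} \approx -1.4755$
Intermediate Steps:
$b = \frac{1354574719259}{378417627819}$ ($b = 3 - \frac{- \frac{8588}{328258} + \frac{1327660}{9981 \left(-33\right)}}{7} = 3 - \frac{\left(-8588\right) \frac{1}{328258} + \frac{1327660}{-329373}}{7} = 3 - \frac{- \frac{4294}{164129} + 1327660 \left(- \frac{1}{329373}\right)}{7} = 3 - \frac{- \frac{4294}{164129} - \frac{1327660}{329373}}{7} = 3 - - \frac{219321835802}{378417627819} = 3 + \frac{219321835802}{378417627819} = \frac{1354574719259}{378417627819} \approx 3.5796$)
$J{\left(c \right)} = \frac{2 c}{589 + c}$
$\frac{b}{J{\left(-347 \right)}} + \frac{760817}{-3347859} = \frac{1354574719259}{378417627819 \cdot 2 \left(-347\right) \frac{1}{589 - 347}} + \frac{760817}{-3347859} = \frac{1354574719259}{378417627819 \cdot 2 \left(-347\right) \frac{1}{242}} + 760817 \left(- \frac{1}{3347859}\right) = \frac{1354574719259}{378417627819 \cdot 2 \left(-347\right) \frac{1}{242}} - \frac{760817}{3347859} = \frac{1354574719259}{378417627819 \left(- \frac{347}{121}\right)} - \frac{760817}{3347859} = \frac{1354574719259}{378417627819} \left(- \frac{121}{347}\right) - \frac{760817}{3347859} = - \frac{14900321911849}{11937356077563} - \frac{760817}{3347859} = - \frac{19655440084781376754}{13321528326824662539}$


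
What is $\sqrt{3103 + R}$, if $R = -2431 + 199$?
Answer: $\sqrt{871} \approx 29.513$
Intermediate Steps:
$R = -2232$
$\sqrt{3103 + R} = \sqrt{3103 - 2232} = \sqrt{871}$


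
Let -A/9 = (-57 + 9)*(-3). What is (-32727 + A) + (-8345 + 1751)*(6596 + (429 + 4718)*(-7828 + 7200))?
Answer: 21270363657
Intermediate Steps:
A = -1296 (A = -9*(-57 + 9)*(-3) = -(-432)*(-3) = -9*144 = -1296)
(-32727 + A) + (-8345 + 1751)*(6596 + (429 + 4718)*(-7828 + 7200)) = (-32727 - 1296) + (-8345 + 1751)*(6596 + (429 + 4718)*(-7828 + 7200)) = -34023 - 6594*(6596 + 5147*(-628)) = -34023 - 6594*(6596 - 3232316) = -34023 - 6594*(-3225720) = -34023 + 21270397680 = 21270363657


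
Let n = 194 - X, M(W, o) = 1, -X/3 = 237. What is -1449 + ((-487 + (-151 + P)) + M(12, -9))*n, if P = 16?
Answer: -563454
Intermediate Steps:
X = -711 (X = -3*237 = -711)
n = 905 (n = 194 - 1*(-711) = 194 + 711 = 905)
-1449 + ((-487 + (-151 + P)) + M(12, -9))*n = -1449 + ((-487 + (-151 + 16)) + 1)*905 = -1449 + ((-487 - 135) + 1)*905 = -1449 + (-622 + 1)*905 = -1449 - 621*905 = -1449 - 562005 = -563454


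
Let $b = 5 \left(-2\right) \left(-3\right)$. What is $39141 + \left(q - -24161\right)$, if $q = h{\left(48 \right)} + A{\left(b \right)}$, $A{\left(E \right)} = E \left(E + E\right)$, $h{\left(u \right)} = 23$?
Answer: $65125$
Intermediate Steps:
$b = 30$ ($b = \left(-10\right) \left(-3\right) = 30$)
$A{\left(E \right)} = 2 E^{2}$ ($A{\left(E \right)} = E 2 E = 2 E^{2}$)
$q = 1823$ ($q = 23 + 2 \cdot 30^{2} = 23 + 2 \cdot 900 = 23 + 1800 = 1823$)
$39141 + \left(q - -24161\right) = 39141 + \left(1823 - -24161\right) = 39141 + \left(1823 + 24161\right) = 39141 + 25984 = 65125$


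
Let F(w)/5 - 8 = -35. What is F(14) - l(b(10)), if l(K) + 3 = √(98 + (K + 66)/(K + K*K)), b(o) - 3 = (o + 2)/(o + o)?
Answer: -132 - 2*√121647/69 ≈ -142.11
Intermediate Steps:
F(w) = -135 (F(w) = 40 + 5*(-35) = 40 - 175 = -135)
b(o) = 3 + (2 + o)/(2*o) (b(o) = 3 + (o + 2)/(o + o) = 3 + (2 + o)/((2*o)) = 3 + (2 + o)*(1/(2*o)) = 3 + (2 + o)/(2*o))
l(K) = -3 + √(98 + (66 + K)/(K + K²)) (l(K) = -3 + √(98 + (K + 66)/(K + K*K)) = -3 + √(98 + (66 + K)/(K + K²)))
F(14) - l(b(10)) = -135 - (-3 + √((66 + 98*(7/2 + 1/10)² + 99*(7/2 + 1/10))/((7/2 + 1/10)*(1 + (7/2 + 1/10))))) = -135 - (-3 + √((66 + 98*(7/2 + ⅒)² + 99*(7/2 + ⅒))/((7/2 + ⅒)*(1 + (7/2 + ⅒))))) = -135 - (-3 + √((66 + 98*(18/5)² + 99*(18/5))/((18/5)*(1 + 18/5)))) = -135 - (-3 + √(5*(66 + 98*(324/25) + 1782/5)/(18*(23/5)))) = -135 - (-3 + √((5/18)*(5/23)*(66 + 31752/25 + 1782/5))) = -135 - (-3 + √((5/18)*(5/23)*(42312/25))) = -135 - (-3 + √(7052/69)) = -135 - (-3 + 2*√121647/69) = -135 + (3 - 2*√121647/69) = -132 - 2*√121647/69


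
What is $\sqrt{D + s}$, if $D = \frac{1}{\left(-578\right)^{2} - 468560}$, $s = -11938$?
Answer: $\frac{i \sqrt{53971084945691}}{67238} \approx 109.26 i$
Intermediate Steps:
$D = - \frac{1}{134476}$ ($D = \frac{1}{334084 - 468560} = \frac{1}{-134476} = - \frac{1}{134476} \approx -7.4363 \cdot 10^{-6}$)
$\sqrt{D + s} = \sqrt{- \frac{1}{134476} - 11938} = \sqrt{- \frac{1605374489}{134476}} = \frac{i \sqrt{53971084945691}}{67238}$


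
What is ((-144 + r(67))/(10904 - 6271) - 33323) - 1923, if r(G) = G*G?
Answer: -163290373/4633 ≈ -35245.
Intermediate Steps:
r(G) = G²
((-144 + r(67))/(10904 - 6271) - 33323) - 1923 = ((-144 + 67²)/(10904 - 6271) - 33323) - 1923 = ((-144 + 4489)/4633 - 33323) - 1923 = (4345*(1/4633) - 33323) - 1923 = (4345/4633 - 33323) - 1923 = -154381114/4633 - 1923 = -163290373/4633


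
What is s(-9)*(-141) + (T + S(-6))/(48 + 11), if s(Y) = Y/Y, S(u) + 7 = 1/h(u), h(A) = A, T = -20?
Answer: -50077/354 ≈ -141.46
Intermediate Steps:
S(u) = -7 + 1/u
s(Y) = 1
s(-9)*(-141) + (T + S(-6))/(48 + 11) = 1*(-141) + (-20 + (-7 + 1/(-6)))/(48 + 11) = -141 + (-20 + (-7 - ⅙))/59 = -141 + (-20 - 43/6)*(1/59) = -141 - 163/6*1/59 = -141 - 163/354 = -50077/354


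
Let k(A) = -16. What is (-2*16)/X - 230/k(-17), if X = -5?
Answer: 831/40 ≈ 20.775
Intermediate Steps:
(-2*16)/X - 230/k(-17) = -2*16/(-5) - 230/(-16) = -32*(-⅕) - 230*(-1/16) = 32/5 + 115/8 = 831/40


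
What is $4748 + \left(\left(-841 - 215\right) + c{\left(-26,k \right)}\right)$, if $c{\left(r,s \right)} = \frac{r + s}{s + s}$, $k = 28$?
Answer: $\frac{103377}{28} \approx 3692.0$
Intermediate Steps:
$c{\left(r,s \right)} = \frac{r + s}{2 s}$
$4748 + \left(\left(-841 - 215\right) + c{\left(-26,k \right)}\right) = 4748 + \left(\left(-841 - 215\right) + \frac{-26 + 28}{2 \cdot 28}\right) = 4748 - \left(1056 - \frac{1}{28}\right) = 4748 + \left(-1056 + \frac{1}{28}\right) = 4748 - \frac{29567}{28} = \frac{103377}{28}$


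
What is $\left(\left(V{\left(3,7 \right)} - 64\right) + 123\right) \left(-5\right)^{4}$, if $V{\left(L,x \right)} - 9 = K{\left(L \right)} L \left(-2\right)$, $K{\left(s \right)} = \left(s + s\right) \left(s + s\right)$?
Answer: $-92500$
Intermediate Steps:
$K{\left(s \right)} = 4 s^{2}$ ($K{\left(s \right)} = 2 s 2 s = 4 s^{2}$)
$V{\left(L,x \right)} = 9 - 8 L^{3}$ ($V{\left(L,x \right)} = 9 + 4 L^{2} L \left(-2\right) = 9 + 4 L^{3} \left(-2\right) = 9 - 8 L^{3}$)
$\left(\left(V{\left(3,7 \right)} - 64\right) + 123\right) \left(-5\right)^{4} = \left(\left(\left(9 - 8 \cdot 3^{3}\right) - 64\right) + 123\right) \left(-5\right)^{4} = \left(\left(\left(9 - 216\right) - 64\right) + 123\right) 625 = \left(\left(-207 - 64\right) + 123\right) 625 = \left(-271 + 123\right) 625 = \left(-148\right) 625 = -92500$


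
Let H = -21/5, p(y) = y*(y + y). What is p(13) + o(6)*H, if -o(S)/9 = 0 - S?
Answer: 556/5 ≈ 111.20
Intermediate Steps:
p(y) = 2*y² (p(y) = y*(2*y) = 2*y²)
o(S) = 9*S (o(S) = -9*(0 - S) = -(-9)*S = 9*S)
H = -21/5 (H = -21*⅕ = -21/5 ≈ -4.2000)
p(13) + o(6)*H = 2*13² + (9*6)*(-21/5) = 2*169 + 54*(-21/5) = 338 - 1134/5 = 556/5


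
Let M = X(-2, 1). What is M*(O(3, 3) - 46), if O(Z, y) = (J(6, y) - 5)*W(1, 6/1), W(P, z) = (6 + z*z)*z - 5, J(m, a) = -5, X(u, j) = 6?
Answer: -15096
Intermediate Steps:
M = 6
W(P, z) = -5 + z*(6 + z²) (W(P, z) = (6 + z²)*z - 5 = z*(6 + z²) - 5 = -5 + z*(6 + z²))
O(Z, y) = -2470 (O(Z, y) = (-5 - 5)*(-5 + (6/1)³ + 6*(6/1)) = -10*(-5 + (6*1)³ + 6*(6*1)) = -10*(-5 + 6³ + 6*6) = -10*(-5 + 216 + 36) = -10*247 = -2470)
M*(O(3, 3) - 46) = 6*(-2470 - 46) = 6*(-2516) = -15096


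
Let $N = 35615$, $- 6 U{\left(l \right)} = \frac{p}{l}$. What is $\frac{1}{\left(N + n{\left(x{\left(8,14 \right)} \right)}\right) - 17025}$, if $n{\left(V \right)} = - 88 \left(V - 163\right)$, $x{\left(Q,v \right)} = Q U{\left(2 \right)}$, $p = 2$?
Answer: $\frac{3}{99154} \approx 3.0256 \cdot 10^{-5}$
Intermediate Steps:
$U{\left(l \right)} = - \frac{1}{3 l}$ ($U{\left(l \right)} = - \frac{2 \frac{1}{l}}{6} = - \frac{1}{3 l}$)
$x{\left(Q,v \right)} = - \frac{Q}{6}$ ($x{\left(Q,v \right)} = Q \left(- \frac{1}{3 \cdot 2}\right) = Q \left(\left(- \frac{1}{3}\right) \frac{1}{2}\right) = Q \left(- \frac{1}{6}\right) = - \frac{Q}{6}$)
$n{\left(V \right)} = 14344 - 88 V$ ($n{\left(V \right)} = - 88 \left(-163 + V\right) = 14344 - 88 V$)
$\frac{1}{\left(N + n{\left(x{\left(8,14 \right)} \right)}\right) - 17025} = \frac{1}{\left(35615 + \left(14344 - 88 \left(\left(- \frac{1}{6}\right) 8\right)\right)\right) - 17025} = \frac{1}{\left(35615 + \left(14344 - - \frac{352}{3}\right)\right) - 17025} = \frac{1}{\left(35615 + \left(14344 + \frac{352}{3}\right)\right) - 17025} = \frac{1}{\left(35615 + \frac{43384}{3}\right) - 17025} = \frac{1}{\frac{150229}{3} - 17025} = \frac{1}{\frac{99154}{3}} = \frac{3}{99154}$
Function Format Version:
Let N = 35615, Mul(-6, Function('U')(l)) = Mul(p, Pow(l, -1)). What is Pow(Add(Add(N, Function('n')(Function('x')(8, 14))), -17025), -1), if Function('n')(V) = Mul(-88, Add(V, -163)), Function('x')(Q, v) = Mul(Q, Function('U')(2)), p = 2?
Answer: Rational(3, 99154) ≈ 3.0256e-5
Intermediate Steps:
Function('U')(l) = Mul(Rational(-1, 3), Pow(l, -1)) (Function('U')(l) = Mul(Rational(-1, 6), Mul(2, Pow(l, -1))) = Mul(Rational(-1, 3), Pow(l, -1)))
Function('x')(Q, v) = Mul(Rational(-1, 6), Q) (Function('x')(Q, v) = Mul(Q, Mul(Rational(-1, 3), Pow(2, -1))) = Mul(Q, Mul(Rational(-1, 3), Rational(1, 2))) = Mul(Q, Rational(-1, 6)) = Mul(Rational(-1, 6), Q))
Function('n')(V) = Add(14344, Mul(-88, V)) (Function('n')(V) = Mul(-88, Add(-163, V)) = Add(14344, Mul(-88, V)))
Pow(Add(Add(N, Function('n')(Function('x')(8, 14))), -17025), -1) = Pow(Add(Add(35615, Add(14344, Mul(-88, Mul(Rational(-1, 6), 8)))), -17025), -1) = Pow(Add(Add(35615, Add(14344, Mul(-88, Rational(-4, 3)))), -17025), -1) = Pow(Add(Add(35615, Add(14344, Rational(352, 3))), -17025), -1) = Pow(Add(Add(35615, Rational(43384, 3)), -17025), -1) = Pow(Add(Rational(150229, 3), -17025), -1) = Pow(Rational(99154, 3), -1) = Rational(3, 99154)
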